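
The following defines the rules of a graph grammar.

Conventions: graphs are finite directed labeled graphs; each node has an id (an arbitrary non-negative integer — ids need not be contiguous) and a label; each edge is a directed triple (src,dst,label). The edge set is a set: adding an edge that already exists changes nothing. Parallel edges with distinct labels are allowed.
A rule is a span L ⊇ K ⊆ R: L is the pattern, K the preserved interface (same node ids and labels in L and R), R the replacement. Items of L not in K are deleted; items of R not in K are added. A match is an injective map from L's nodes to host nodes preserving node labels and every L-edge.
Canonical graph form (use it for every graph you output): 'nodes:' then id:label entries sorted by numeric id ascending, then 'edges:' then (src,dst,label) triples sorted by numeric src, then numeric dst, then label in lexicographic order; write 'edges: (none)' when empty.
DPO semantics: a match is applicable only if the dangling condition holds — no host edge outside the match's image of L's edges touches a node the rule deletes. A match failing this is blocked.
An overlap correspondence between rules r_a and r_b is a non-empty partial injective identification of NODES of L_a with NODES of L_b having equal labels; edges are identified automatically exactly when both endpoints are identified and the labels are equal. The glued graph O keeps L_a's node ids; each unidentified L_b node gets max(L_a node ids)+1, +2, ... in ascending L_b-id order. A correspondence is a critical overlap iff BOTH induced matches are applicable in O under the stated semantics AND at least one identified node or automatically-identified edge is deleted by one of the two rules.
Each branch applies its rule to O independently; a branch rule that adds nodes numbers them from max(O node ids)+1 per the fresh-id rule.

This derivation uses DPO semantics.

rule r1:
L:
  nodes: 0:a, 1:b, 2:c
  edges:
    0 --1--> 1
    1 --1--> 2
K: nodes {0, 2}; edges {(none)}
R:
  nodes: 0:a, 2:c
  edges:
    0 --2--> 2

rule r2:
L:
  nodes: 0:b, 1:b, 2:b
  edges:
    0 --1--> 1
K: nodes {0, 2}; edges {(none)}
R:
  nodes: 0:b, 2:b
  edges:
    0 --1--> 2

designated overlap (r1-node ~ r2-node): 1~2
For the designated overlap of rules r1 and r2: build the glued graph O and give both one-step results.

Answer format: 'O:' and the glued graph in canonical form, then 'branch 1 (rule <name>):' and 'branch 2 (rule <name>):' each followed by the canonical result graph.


O:
nodes: 0:a, 1:b, 2:c, 3:b, 4:b
edges: (0,1,1); (1,2,1); (3,4,1)
branch 1 (rule r1):
nodes: 0:a, 2:c, 3:b, 4:b
edges: (0,2,2); (3,4,1)
branch 2 (rule r2):
nodes: 0:a, 1:b, 2:c, 3:b
edges: (0,1,1); (1,2,1); (3,1,1)


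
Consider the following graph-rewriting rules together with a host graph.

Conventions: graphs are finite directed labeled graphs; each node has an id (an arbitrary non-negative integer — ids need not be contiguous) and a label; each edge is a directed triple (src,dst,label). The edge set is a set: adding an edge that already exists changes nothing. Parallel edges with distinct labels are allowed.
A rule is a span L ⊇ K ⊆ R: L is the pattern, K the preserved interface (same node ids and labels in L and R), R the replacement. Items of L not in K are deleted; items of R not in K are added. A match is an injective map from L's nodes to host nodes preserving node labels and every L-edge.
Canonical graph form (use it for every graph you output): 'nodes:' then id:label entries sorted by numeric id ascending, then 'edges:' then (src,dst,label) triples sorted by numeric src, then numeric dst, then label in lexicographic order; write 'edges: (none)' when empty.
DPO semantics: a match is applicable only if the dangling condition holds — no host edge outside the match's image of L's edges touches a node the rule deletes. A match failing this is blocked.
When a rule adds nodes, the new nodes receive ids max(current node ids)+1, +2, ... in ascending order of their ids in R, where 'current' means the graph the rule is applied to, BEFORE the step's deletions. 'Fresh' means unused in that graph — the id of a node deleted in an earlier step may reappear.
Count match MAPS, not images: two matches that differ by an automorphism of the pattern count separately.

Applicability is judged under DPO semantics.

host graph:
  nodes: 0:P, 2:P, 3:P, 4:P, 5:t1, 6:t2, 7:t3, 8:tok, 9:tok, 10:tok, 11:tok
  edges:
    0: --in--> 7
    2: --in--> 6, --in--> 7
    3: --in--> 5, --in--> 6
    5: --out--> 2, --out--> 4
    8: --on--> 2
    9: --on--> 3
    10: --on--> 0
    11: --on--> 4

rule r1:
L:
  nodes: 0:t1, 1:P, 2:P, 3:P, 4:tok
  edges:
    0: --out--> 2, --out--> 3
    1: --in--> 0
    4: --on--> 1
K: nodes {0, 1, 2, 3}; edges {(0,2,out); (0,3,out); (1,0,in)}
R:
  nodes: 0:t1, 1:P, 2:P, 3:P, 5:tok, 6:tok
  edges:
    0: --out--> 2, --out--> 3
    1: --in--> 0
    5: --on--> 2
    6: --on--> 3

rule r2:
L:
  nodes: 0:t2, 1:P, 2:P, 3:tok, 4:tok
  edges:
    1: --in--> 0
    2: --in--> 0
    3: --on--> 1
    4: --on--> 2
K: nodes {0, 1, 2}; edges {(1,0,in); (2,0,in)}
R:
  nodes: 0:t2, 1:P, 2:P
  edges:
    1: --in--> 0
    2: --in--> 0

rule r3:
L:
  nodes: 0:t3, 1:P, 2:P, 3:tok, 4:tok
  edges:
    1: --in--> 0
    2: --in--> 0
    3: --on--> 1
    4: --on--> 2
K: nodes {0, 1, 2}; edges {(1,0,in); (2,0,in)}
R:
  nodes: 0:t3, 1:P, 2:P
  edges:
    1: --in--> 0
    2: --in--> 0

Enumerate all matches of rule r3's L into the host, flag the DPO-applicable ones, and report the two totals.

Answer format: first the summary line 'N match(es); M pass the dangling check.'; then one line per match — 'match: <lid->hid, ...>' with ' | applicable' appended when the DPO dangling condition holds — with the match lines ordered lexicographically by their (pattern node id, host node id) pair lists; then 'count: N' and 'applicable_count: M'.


2 match(es); 2 pass the dangling check.
match: 0->7, 1->0, 2->2, 3->10, 4->8 | applicable
match: 0->7, 1->2, 2->0, 3->8, 4->10 | applicable
count: 2
applicable_count: 2


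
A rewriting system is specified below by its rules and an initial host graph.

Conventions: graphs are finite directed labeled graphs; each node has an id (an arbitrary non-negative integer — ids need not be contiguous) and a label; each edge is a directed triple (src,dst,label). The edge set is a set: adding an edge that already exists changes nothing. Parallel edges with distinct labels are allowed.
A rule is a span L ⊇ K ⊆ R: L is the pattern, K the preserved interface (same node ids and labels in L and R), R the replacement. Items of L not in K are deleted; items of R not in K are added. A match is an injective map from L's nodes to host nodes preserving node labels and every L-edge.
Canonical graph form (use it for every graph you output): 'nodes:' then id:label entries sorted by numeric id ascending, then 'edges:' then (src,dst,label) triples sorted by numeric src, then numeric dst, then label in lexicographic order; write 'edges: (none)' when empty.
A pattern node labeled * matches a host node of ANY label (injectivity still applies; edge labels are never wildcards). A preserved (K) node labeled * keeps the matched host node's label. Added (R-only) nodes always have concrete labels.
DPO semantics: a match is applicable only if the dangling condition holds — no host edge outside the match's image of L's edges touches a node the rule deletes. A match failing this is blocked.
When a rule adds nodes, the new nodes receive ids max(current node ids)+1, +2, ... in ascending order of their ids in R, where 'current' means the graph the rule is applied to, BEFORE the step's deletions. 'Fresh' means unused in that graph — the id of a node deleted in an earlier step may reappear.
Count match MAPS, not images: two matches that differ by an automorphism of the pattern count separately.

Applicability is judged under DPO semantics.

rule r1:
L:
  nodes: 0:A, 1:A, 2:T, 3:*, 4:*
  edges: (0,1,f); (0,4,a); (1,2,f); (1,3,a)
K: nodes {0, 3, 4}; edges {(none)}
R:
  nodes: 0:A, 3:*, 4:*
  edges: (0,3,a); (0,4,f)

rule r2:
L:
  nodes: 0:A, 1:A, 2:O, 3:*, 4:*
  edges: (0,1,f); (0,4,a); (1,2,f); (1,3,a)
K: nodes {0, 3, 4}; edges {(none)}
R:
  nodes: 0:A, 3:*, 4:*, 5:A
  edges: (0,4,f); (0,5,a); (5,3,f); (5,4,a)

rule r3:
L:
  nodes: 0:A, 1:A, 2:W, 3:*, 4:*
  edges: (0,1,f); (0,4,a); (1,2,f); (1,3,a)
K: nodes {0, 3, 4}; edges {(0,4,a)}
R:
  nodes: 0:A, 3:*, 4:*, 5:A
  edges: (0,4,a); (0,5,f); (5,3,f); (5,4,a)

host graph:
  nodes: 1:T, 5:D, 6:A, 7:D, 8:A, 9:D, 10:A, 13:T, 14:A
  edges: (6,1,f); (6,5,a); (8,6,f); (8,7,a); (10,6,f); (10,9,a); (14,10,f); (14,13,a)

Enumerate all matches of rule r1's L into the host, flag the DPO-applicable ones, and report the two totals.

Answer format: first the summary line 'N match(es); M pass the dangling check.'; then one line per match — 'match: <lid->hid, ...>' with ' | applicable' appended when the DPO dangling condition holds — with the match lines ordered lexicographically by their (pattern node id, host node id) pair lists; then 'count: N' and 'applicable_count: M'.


2 match(es); 0 pass the dangling check.
match: 0->8, 1->6, 2->1, 3->5, 4->7
match: 0->10, 1->6, 2->1, 3->5, 4->9
count: 2
applicable_count: 0


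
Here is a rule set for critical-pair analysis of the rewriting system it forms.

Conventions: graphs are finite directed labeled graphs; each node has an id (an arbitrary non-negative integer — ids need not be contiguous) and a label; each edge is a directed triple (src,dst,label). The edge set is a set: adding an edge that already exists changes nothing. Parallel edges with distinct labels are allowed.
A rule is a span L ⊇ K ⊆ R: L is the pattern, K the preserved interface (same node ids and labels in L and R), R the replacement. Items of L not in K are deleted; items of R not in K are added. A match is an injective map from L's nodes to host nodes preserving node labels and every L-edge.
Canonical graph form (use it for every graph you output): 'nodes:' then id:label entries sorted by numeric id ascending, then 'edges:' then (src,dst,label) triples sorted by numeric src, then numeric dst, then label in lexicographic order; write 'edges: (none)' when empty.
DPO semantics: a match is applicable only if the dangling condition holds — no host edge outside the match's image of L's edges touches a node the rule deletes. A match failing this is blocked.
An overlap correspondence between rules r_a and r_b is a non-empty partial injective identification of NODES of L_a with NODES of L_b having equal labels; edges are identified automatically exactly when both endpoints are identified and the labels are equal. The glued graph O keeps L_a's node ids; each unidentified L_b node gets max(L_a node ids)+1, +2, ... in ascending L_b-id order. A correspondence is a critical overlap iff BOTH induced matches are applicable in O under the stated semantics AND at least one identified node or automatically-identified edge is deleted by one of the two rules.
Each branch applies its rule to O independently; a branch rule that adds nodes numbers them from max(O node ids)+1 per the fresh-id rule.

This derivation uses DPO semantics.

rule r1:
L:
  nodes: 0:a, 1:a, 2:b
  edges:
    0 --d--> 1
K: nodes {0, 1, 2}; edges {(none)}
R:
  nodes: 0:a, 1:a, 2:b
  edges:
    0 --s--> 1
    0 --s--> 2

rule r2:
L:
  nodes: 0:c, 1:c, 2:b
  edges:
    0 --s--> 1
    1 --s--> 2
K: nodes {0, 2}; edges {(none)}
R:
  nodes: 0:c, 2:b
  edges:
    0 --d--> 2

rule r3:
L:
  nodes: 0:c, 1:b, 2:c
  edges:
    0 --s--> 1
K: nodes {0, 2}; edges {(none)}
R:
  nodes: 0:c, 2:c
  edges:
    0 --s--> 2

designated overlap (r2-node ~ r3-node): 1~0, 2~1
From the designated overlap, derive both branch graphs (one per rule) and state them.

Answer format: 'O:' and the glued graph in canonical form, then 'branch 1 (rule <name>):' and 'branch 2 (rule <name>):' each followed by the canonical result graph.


O:
nodes: 0:c, 1:c, 2:b, 3:c
edges: (0,1,s); (1,2,s)
branch 1 (rule r2):
nodes: 0:c, 2:b, 3:c
edges: (0,2,d)
branch 2 (rule r3):
nodes: 0:c, 1:c, 3:c
edges: (0,1,s); (1,3,s)


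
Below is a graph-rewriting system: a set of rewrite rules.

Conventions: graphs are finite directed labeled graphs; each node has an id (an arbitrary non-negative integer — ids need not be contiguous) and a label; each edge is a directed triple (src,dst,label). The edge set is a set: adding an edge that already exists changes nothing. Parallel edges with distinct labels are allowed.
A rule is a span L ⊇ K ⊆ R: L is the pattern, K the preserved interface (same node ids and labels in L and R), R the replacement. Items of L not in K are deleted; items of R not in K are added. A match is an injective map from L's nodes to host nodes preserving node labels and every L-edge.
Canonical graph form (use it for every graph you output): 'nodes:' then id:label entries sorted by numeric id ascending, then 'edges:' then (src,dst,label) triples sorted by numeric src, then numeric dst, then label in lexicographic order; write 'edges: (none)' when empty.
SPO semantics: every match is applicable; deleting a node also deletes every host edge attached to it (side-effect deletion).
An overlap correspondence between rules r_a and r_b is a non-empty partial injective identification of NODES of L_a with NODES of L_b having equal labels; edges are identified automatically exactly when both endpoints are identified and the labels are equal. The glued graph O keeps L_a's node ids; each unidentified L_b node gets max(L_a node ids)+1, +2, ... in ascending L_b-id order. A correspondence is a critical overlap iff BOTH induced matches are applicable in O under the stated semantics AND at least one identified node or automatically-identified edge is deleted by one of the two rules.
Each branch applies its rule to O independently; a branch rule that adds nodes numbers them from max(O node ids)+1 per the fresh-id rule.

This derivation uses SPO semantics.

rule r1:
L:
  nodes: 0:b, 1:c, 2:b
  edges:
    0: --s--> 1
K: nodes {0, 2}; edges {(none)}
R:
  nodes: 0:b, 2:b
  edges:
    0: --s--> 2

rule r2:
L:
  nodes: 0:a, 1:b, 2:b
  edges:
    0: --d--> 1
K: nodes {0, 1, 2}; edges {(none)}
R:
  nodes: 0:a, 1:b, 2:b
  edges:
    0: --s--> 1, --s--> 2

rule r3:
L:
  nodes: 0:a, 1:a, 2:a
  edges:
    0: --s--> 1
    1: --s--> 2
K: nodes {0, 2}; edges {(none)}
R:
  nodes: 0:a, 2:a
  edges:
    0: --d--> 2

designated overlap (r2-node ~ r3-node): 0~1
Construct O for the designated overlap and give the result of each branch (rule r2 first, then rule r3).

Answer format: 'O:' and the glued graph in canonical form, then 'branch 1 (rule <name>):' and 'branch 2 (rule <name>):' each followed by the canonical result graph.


O:
nodes: 0:a, 1:b, 2:b, 3:a, 4:a
edges: (0,1,d); (0,4,s); (3,0,s)
branch 1 (rule r2):
nodes: 0:a, 1:b, 2:b, 3:a, 4:a
edges: (0,1,s); (0,2,s); (0,4,s); (3,0,s)
branch 2 (rule r3):
nodes: 1:b, 2:b, 3:a, 4:a
edges: (3,4,d)


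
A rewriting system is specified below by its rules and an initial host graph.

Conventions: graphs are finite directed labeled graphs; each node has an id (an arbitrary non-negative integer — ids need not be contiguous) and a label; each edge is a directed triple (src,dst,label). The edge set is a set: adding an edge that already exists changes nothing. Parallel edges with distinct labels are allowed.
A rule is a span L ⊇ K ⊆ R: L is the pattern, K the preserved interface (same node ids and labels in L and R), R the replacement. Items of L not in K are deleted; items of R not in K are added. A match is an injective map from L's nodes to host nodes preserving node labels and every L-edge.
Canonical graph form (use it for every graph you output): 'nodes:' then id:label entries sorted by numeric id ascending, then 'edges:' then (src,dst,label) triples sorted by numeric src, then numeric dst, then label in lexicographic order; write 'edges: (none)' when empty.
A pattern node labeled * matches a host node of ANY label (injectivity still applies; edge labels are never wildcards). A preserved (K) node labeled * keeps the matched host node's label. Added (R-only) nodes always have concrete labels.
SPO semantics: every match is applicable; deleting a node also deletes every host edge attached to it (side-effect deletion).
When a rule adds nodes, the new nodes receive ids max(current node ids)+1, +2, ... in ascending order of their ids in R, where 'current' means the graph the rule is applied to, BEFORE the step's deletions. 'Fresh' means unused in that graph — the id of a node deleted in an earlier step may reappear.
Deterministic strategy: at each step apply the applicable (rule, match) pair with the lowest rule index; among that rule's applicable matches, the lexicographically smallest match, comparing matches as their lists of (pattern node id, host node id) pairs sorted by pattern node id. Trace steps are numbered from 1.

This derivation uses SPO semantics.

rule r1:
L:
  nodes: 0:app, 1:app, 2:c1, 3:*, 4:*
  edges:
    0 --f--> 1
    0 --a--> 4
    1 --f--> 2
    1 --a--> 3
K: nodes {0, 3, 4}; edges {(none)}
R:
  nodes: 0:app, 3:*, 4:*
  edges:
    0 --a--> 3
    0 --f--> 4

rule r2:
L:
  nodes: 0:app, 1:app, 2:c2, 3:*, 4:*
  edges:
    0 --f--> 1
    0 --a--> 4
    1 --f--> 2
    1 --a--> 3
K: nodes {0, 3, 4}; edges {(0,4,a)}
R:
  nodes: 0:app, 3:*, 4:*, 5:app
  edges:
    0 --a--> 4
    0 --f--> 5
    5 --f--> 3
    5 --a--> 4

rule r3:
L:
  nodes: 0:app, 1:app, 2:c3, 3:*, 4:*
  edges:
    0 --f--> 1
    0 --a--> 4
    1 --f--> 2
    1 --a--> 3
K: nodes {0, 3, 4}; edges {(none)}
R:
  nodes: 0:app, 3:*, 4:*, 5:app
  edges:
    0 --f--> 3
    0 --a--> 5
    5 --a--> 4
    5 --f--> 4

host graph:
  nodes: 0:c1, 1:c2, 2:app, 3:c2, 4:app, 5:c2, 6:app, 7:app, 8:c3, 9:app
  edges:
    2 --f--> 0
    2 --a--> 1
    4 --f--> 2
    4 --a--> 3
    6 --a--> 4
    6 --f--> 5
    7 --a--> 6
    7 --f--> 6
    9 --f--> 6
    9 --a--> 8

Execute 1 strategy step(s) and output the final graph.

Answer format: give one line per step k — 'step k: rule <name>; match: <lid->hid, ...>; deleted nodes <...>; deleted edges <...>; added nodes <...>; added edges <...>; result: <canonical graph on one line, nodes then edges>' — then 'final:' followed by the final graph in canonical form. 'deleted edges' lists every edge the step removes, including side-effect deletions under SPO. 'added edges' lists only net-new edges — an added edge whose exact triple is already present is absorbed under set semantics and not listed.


step 1: rule r1; match: 0->4, 1->2, 2->0, 3->1, 4->3; deleted nodes 0, 2; deleted edges (2,0,f); (2,1,a); (4,2,f); (4,3,a); added nodes (none); added edges (4,1,a); (4,3,f); result: nodes: 1:c2, 3:c2, 4:app, 5:c2, 6:app, 7:app, 8:c3, 9:app edges: (4,1,a); (4,3,f); (6,4,a); (6,5,f); (7,6,a); (7,6,f); (9,6,f); (9,8,a)
final:
nodes: 1:c2, 3:c2, 4:app, 5:c2, 6:app, 7:app, 8:c3, 9:app
edges: (4,1,a); (4,3,f); (6,4,a); (6,5,f); (7,6,a); (7,6,f); (9,6,f); (9,8,a)


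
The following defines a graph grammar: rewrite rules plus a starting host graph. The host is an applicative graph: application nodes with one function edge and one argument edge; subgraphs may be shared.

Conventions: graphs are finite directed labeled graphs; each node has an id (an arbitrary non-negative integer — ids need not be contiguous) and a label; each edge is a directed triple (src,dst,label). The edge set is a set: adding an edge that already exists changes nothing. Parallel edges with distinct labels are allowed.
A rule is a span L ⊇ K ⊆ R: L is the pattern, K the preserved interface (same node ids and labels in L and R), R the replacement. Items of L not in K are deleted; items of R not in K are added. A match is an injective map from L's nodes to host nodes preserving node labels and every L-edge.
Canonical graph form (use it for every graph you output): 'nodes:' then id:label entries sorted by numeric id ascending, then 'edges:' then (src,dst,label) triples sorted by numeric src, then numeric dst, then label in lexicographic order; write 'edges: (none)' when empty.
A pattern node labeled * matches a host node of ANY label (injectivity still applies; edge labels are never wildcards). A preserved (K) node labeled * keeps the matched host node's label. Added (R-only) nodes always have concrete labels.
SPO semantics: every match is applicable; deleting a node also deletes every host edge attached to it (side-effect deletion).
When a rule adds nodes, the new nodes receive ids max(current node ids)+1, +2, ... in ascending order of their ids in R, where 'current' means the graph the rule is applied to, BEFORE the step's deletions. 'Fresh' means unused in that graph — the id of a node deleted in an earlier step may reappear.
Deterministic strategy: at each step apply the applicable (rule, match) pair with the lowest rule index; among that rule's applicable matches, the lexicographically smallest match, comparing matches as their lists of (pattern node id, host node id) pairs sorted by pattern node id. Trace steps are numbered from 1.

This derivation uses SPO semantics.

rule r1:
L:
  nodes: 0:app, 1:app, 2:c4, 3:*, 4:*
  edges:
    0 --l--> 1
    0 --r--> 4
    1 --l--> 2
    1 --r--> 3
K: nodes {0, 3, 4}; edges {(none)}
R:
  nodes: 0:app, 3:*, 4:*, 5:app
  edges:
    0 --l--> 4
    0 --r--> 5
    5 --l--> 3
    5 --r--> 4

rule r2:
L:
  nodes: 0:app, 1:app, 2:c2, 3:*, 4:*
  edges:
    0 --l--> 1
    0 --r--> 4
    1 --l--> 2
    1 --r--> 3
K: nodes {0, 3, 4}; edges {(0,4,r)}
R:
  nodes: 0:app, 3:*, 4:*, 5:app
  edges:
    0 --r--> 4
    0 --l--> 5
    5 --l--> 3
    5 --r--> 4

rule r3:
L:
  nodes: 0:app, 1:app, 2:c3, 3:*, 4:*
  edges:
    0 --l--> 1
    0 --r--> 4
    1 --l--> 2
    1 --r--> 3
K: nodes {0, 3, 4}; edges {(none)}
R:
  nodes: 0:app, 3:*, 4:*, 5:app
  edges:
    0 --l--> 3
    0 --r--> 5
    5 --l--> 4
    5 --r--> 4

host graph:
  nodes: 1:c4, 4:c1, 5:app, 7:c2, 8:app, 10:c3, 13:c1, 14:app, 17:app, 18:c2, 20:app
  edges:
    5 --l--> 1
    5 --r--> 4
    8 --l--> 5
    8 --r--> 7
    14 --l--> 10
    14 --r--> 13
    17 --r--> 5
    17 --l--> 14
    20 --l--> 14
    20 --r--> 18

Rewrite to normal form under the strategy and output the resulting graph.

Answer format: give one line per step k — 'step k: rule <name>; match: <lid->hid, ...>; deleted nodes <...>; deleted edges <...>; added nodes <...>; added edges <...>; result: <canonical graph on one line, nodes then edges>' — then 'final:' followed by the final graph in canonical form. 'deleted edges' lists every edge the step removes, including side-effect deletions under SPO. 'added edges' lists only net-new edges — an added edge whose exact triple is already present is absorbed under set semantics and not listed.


step 1: rule r1; match: 0->8, 1->5, 2->1, 3->4, 4->7; deleted nodes 1, 5; deleted edges (5,1,l); (5,4,r); (8,5,l); (8,7,r); (17,5,r); added nodes 21; added edges (8,7,l); (8,21,r); (21,4,l); (21,7,r); result: nodes: 4:c1, 7:c2, 8:app, 10:c3, 13:c1, 14:app, 17:app, 18:c2, 20:app, 21:app edges: (8,7,l); (8,21,r); (14,10,l); (14,13,r); (17,14,l); (20,14,l); (20,18,r); (21,4,l); (21,7,r)
step 2: rule r3; match: 0->20, 1->14, 2->10, 3->13, 4->18; deleted nodes 10, 14; deleted edges (14,10,l); (14,13,r); (17,14,l); (20,14,l); (20,18,r); added nodes 22; added edges (20,13,l); (20,22,r); (22,18,l); (22,18,r); result: nodes: 4:c1, 7:c2, 8:app, 13:c1, 17:app, 18:c2, 20:app, 21:app, 22:app edges: (8,7,l); (8,21,r); (20,13,l); (20,22,r); (21,4,l); (21,7,r); (22,18,l); (22,18,r)
final:
nodes: 4:c1, 7:c2, 8:app, 13:c1, 17:app, 18:c2, 20:app, 21:app, 22:app
edges: (8,7,l); (8,21,r); (20,13,l); (20,22,r); (21,4,l); (21,7,r); (22,18,l); (22,18,r)


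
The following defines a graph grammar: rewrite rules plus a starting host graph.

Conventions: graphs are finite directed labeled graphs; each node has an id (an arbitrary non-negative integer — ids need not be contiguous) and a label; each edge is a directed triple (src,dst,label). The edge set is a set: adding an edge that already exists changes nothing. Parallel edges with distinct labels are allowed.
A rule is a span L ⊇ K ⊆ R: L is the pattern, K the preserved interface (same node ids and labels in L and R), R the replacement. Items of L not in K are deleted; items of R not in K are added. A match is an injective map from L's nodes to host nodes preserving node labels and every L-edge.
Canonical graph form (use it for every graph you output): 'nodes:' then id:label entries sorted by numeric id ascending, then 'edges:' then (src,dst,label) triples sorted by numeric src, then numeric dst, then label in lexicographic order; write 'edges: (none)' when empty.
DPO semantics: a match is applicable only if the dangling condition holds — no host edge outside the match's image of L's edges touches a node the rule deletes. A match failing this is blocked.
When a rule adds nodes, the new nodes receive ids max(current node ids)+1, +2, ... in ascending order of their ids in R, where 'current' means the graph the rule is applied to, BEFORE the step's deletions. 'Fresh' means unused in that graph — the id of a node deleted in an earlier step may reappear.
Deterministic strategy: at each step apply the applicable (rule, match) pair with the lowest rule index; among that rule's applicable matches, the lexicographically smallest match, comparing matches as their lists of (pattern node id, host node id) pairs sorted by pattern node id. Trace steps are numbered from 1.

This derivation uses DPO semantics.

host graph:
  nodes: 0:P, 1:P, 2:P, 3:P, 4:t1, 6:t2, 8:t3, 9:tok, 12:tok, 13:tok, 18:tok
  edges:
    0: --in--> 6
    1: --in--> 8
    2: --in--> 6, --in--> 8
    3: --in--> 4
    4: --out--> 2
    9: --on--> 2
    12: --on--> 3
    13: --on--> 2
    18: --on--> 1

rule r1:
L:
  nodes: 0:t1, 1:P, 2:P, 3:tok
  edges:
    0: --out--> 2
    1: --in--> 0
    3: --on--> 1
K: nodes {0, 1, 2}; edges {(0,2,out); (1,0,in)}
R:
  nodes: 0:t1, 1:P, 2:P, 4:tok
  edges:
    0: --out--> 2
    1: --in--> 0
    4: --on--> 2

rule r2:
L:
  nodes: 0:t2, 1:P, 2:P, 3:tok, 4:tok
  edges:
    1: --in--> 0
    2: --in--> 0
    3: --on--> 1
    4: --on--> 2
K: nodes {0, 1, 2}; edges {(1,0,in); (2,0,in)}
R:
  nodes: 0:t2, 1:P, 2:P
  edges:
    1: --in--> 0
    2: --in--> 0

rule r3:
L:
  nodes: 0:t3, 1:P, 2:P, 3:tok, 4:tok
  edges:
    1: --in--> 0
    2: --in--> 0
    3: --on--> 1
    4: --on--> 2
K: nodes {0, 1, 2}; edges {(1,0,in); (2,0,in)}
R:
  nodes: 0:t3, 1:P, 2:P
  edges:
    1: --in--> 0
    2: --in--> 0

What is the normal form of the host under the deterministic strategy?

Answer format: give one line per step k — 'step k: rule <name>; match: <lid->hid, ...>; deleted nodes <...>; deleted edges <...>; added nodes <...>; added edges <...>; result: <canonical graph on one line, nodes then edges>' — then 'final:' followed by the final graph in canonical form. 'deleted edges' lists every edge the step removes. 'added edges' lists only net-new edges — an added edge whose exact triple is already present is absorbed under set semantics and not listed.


step 1: rule r1; match: 0->4, 1->3, 2->2, 3->12; deleted nodes 12; deleted edges (12,3,on); added nodes 19; added edges (19,2,on); result: nodes: 0:P, 1:P, 2:P, 3:P, 4:t1, 6:t2, 8:t3, 9:tok, 13:tok, 18:tok, 19:tok edges: (0,6,in); (1,8,in); (2,6,in); (2,8,in); (3,4,in); (4,2,out); (9,2,on); (13,2,on); (18,1,on); (19,2,on)
step 2: rule r3; match: 0->8, 1->1, 2->2, 3->18, 4->9; deleted nodes 9, 18; deleted edges (9,2,on); (18,1,on); added nodes (none); added edges (none); result: nodes: 0:P, 1:P, 2:P, 3:P, 4:t1, 6:t2, 8:t3, 13:tok, 19:tok edges: (0,6,in); (1,8,in); (2,6,in); (2,8,in); (3,4,in); (4,2,out); (13,2,on); (19,2,on)
final:
nodes: 0:P, 1:P, 2:P, 3:P, 4:t1, 6:t2, 8:t3, 13:tok, 19:tok
edges: (0,6,in); (1,8,in); (2,6,in); (2,8,in); (3,4,in); (4,2,out); (13,2,on); (19,2,on)


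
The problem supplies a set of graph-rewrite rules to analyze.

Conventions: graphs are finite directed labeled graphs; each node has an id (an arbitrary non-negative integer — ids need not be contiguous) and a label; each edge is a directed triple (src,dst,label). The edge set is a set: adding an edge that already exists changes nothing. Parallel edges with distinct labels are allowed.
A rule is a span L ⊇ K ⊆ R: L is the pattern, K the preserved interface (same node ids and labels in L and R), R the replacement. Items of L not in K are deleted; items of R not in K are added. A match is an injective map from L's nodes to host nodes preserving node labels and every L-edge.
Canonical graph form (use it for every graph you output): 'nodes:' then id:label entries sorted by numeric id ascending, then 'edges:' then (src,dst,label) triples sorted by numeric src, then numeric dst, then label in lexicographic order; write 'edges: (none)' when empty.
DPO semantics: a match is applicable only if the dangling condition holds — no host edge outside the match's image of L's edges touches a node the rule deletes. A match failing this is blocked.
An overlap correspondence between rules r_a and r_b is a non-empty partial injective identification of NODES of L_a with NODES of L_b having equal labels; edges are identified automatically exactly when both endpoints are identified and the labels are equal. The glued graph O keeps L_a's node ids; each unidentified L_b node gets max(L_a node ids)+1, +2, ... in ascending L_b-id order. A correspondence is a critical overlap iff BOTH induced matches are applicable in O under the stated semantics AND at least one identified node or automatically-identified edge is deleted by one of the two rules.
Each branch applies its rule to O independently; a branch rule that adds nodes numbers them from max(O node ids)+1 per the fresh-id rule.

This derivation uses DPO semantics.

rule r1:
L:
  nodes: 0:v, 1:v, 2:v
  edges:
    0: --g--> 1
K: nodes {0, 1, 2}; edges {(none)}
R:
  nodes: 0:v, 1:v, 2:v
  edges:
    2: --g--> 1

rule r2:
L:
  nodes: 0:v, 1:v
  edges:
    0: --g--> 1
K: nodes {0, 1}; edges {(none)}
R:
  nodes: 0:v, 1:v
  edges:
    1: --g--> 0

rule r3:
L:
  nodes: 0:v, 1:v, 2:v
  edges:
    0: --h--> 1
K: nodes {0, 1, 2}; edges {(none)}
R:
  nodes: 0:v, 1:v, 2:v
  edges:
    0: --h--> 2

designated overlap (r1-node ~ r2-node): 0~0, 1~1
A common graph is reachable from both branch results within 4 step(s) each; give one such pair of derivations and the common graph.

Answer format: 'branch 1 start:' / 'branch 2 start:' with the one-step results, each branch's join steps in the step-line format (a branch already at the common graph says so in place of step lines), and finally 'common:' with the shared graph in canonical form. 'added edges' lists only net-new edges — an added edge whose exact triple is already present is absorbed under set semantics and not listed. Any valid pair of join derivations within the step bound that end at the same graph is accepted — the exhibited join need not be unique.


branch 1 start:
nodes: 0:v, 1:v, 2:v
edges: (2,1,g)
branch 2 start:
nodes: 0:v, 1:v, 2:v
edges: (1,0,g)
branch 1 step 1: rule r1; match: 0->2, 1->1, 2->0; deleted nodes (none); deleted edges (2,1,g); added nodes (none); added edges (0,1,g); result: nodes: 0:v, 1:v, 2:v edges: (0,1,g)
branch 2 step 1: rule r2; match: 0->1, 1->0; deleted nodes (none); deleted edges (1,0,g); added nodes (none); added edges (0,1,g); result: nodes: 0:v, 1:v, 2:v edges: (0,1,g)
common:
nodes: 0:v, 1:v, 2:v
edges: (0,1,g)


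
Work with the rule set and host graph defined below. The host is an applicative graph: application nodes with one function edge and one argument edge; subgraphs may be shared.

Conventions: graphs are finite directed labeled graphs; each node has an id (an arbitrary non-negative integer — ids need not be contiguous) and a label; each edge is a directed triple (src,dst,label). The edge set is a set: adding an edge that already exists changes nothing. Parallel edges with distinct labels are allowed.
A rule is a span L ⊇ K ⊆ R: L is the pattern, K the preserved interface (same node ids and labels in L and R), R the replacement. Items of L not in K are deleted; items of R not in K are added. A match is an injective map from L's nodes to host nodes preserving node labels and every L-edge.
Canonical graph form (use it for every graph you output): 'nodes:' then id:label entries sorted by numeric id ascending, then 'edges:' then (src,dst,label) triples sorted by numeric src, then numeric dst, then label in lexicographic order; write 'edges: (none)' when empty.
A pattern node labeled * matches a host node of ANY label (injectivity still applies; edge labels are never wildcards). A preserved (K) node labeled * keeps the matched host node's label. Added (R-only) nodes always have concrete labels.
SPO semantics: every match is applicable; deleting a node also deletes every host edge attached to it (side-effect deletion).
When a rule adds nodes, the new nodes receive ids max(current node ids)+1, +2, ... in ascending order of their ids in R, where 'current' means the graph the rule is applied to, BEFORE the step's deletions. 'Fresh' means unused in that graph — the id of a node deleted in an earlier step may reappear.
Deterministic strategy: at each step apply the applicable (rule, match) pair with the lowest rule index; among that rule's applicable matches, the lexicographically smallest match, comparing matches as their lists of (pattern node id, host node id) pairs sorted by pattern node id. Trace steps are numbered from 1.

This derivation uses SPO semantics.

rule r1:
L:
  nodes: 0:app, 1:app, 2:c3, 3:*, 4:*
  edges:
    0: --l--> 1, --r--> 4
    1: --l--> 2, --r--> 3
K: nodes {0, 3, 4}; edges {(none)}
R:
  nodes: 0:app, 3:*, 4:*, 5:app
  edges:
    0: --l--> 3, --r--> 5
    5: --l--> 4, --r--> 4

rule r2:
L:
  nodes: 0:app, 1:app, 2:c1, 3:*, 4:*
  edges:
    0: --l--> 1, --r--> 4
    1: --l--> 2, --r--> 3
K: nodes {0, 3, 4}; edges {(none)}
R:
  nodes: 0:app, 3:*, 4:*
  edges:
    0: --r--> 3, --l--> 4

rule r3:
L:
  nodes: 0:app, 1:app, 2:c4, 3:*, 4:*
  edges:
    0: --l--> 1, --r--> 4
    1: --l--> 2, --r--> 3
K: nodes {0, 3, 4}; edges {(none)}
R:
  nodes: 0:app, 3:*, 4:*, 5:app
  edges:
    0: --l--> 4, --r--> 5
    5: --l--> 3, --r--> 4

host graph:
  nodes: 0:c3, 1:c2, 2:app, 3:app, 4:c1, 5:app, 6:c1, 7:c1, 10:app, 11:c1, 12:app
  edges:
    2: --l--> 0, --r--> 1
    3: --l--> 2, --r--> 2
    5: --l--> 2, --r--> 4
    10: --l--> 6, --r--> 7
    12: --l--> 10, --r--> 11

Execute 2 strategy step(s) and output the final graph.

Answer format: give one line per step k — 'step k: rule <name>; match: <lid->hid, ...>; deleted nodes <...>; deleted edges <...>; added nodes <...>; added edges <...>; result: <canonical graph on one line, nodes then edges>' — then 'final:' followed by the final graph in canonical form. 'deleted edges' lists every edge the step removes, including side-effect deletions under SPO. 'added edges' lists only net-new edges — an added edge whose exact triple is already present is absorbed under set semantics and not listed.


step 1: rule r1; match: 0->5, 1->2, 2->0, 3->1, 4->4; deleted nodes 0, 2; deleted edges (2,0,l); (2,1,r); (3,2,l); (3,2,r); (5,2,l); (5,4,r); added nodes 13; added edges (5,1,l); (5,13,r); (13,4,l); (13,4,r); result: nodes: 1:c2, 3:app, 4:c1, 5:app, 6:c1, 7:c1, 10:app, 11:c1, 12:app, 13:app edges: (5,1,l); (5,13,r); (10,6,l); (10,7,r); (12,10,l); (12,11,r); (13,4,l); (13,4,r)
step 2: rule r2; match: 0->12, 1->10, 2->6, 3->7, 4->11; deleted nodes 6, 10; deleted edges (10,6,l); (10,7,r); (12,10,l); (12,11,r); added nodes (none); added edges (12,7,r); (12,11,l); result: nodes: 1:c2, 3:app, 4:c1, 5:app, 7:c1, 11:c1, 12:app, 13:app edges: (5,1,l); (5,13,r); (12,7,r); (12,11,l); (13,4,l); (13,4,r)
final:
nodes: 1:c2, 3:app, 4:c1, 5:app, 7:c1, 11:c1, 12:app, 13:app
edges: (5,1,l); (5,13,r); (12,7,r); (12,11,l); (13,4,l); (13,4,r)


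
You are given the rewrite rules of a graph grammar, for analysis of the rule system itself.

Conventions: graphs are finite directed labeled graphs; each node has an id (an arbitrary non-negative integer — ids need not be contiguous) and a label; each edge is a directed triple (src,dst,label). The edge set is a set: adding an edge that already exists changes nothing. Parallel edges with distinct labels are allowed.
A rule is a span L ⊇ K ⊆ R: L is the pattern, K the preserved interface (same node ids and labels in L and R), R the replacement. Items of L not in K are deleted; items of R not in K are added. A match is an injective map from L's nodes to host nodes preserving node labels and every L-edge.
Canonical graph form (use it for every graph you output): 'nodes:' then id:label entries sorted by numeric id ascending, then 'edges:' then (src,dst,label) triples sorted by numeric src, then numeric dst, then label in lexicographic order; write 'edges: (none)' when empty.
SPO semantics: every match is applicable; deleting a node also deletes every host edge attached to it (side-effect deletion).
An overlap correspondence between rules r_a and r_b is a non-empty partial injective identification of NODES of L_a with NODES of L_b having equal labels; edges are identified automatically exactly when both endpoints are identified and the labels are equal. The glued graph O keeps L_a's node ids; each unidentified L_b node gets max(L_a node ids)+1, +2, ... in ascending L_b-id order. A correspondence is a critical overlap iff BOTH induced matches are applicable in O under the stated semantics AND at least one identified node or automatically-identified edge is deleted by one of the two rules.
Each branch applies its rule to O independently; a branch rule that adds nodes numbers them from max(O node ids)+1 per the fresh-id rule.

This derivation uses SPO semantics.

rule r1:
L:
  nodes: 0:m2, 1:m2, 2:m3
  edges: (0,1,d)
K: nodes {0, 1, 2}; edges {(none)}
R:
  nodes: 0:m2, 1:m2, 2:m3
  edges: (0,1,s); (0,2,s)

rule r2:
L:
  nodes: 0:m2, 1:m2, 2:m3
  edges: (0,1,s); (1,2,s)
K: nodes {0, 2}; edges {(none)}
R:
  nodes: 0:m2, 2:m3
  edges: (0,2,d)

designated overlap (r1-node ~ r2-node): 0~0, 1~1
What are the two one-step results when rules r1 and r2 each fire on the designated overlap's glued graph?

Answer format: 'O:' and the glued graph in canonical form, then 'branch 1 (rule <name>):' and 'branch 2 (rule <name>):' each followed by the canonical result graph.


O:
nodes: 0:m2, 1:m2, 2:m3, 3:m3
edges: (0,1,d); (0,1,s); (1,3,s)
branch 1 (rule r1):
nodes: 0:m2, 1:m2, 2:m3, 3:m3
edges: (0,1,s); (0,2,s); (1,3,s)
branch 2 (rule r2):
nodes: 0:m2, 2:m3, 3:m3
edges: (0,3,d)


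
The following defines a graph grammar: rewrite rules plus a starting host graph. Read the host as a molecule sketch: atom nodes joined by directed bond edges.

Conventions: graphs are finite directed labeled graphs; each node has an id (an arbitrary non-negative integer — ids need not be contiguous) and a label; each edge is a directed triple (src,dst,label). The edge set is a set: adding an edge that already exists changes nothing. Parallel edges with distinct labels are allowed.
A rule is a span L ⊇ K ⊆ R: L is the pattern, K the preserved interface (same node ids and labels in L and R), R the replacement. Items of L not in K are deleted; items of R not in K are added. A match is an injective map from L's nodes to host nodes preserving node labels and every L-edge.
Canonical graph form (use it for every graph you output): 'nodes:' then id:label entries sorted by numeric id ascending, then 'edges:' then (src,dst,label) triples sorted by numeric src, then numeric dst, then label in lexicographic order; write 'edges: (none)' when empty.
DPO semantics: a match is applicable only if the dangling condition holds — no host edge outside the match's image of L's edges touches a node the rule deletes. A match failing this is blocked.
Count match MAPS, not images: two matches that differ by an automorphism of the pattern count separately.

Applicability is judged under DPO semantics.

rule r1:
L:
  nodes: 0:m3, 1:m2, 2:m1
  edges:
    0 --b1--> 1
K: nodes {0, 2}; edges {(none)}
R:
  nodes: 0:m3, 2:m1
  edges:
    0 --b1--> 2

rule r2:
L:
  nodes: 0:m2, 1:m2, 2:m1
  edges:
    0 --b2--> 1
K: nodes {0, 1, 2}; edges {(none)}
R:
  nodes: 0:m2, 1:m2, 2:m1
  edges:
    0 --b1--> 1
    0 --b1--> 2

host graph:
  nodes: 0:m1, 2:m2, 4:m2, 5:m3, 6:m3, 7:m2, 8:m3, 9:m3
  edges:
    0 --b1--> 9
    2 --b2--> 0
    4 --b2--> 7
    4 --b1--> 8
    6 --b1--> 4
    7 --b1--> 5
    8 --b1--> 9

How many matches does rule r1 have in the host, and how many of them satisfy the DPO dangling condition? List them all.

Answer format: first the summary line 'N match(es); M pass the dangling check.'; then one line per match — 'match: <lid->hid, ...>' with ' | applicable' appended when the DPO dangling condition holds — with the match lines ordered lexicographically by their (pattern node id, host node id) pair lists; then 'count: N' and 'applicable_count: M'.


1 match(es); 0 pass the dangling check.
match: 0->6, 1->4, 2->0
count: 1
applicable_count: 0
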